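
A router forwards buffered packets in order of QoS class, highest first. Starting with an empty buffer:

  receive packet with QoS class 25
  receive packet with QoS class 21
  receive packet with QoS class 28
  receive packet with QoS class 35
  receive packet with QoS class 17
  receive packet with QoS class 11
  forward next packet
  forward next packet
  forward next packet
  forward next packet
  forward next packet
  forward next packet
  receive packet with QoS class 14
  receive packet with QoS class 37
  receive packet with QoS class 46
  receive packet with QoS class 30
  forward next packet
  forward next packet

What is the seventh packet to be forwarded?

46

insert 25 → {25}
insert 21 → {25, 21}
insert 28 → {28, 25, 21}
insert 35 → {35, 28, 25, 21}
insert 17 → {35, 28, 25, 21, 17}
insert 11 → {35, 28, 25, 21, 17, 11}
forward next packet → 35; now {28, 25, 21, 17, 11}
forward next packet → 28; now {25, 21, 17, 11}
forward next packet → 25; now {21, 17, 11}
forward next packet → 21; now {17, 11}
forward next packet → 17; now {11}
forward next packet → 11; now {}
insert 14 → {14}
insert 37 → {37, 14}
insert 46 → {46, 37, 14}
insert 30 → {46, 37, 30, 14}
forward next packet → 46; now {37, 30, 14}
forward next packet → 37; now {30, 14}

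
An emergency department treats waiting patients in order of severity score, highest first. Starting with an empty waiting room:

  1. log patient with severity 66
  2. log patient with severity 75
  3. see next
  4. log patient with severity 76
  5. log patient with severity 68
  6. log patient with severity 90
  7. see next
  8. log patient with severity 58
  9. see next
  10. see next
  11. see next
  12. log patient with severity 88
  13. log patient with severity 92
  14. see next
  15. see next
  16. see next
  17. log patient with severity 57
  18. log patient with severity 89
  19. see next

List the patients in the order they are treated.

insert 66 → {66}
insert 75 → {75, 66}
see next → 75; now {66}
insert 76 → {76, 66}
insert 68 → {76, 68, 66}
insert 90 → {90, 76, 68, 66}
see next → 90; now {76, 68, 66}
insert 58 → {76, 68, 66, 58}
see next → 76; now {68, 66, 58}
see next → 68; now {66, 58}
see next → 66; now {58}
insert 88 → {88, 58}
insert 92 → {92, 88, 58}
see next → 92; now {88, 58}
see next → 88; now {58}
see next → 58; now {}
insert 57 → {57}
insert 89 → {89, 57}
see next → 89; now {57}

75 → 90 → 76 → 68 → 66 → 92 → 88 → 58 → 89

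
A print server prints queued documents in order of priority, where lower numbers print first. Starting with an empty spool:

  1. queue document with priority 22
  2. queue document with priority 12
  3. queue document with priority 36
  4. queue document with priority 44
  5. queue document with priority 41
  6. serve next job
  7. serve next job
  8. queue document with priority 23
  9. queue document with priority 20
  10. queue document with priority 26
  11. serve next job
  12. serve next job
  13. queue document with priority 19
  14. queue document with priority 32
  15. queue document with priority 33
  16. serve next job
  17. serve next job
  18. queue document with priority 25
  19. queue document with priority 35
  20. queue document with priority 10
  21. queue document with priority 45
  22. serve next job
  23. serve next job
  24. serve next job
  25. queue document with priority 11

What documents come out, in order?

12, 22, 20, 23, 19, 26, 10, 25, 32

insert 22 → {22}
insert 12 → {12, 22}
insert 36 → {12, 22, 36}
insert 44 → {12, 22, 36, 44}
insert 41 → {12, 22, 36, 41, 44}
serve next job → 12; now {22, 36, 41, 44}
serve next job → 22; now {36, 41, 44}
insert 23 → {23, 36, 41, 44}
insert 20 → {20, 23, 36, 41, 44}
insert 26 → {20, 23, 26, 36, 41, 44}
serve next job → 20; now {23, 26, 36, 41, 44}
serve next job → 23; now {26, 36, 41, 44}
insert 19 → {19, 26, 36, 41, 44}
insert 32 → {19, 26, 32, 36, 41, 44}
insert 33 → {19, 26, 32, 33, 36, 41, 44}
serve next job → 19; now {26, 32, 33, 36, 41, 44}
serve next job → 26; now {32, 33, 36, 41, 44}
insert 25 → {25, 32, 33, 36, 41, 44}
insert 35 → {25, 32, 33, 35, 36, 41, 44}
insert 10 → {10, 25, 32, 33, 35, 36, 41, 44}
insert 45 → {10, 25, 32, 33, 35, 36, 41, 44, 45}
serve next job → 10; now {25, 32, 33, 35, 36, 41, 44, 45}
serve next job → 25; now {32, 33, 35, 36, 41, 44, 45}
serve next job → 32; now {33, 35, 36, 41, 44, 45}
insert 11 → {11, 33, 35, 36, 41, 44, 45}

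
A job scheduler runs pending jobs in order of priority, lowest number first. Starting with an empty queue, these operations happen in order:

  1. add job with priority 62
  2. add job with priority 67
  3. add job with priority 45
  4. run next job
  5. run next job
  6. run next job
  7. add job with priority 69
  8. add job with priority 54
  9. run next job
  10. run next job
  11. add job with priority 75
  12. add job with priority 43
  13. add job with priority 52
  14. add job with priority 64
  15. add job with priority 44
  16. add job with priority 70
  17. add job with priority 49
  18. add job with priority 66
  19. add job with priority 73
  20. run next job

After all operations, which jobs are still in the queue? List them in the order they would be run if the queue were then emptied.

insert 62 → {62}
insert 67 → {62, 67}
insert 45 → {45, 62, 67}
run next job → 45; now {62, 67}
run next job → 62; now {67}
run next job → 67; now {}
insert 69 → {69}
insert 54 → {54, 69}
run next job → 54; now {69}
run next job → 69; now {}
insert 75 → {75}
insert 43 → {43, 75}
insert 52 → {43, 52, 75}
insert 64 → {43, 52, 64, 75}
insert 44 → {43, 44, 52, 64, 75}
insert 70 → {43, 44, 52, 64, 70, 75}
insert 49 → {43, 44, 49, 52, 64, 70, 75}
insert 66 → {43, 44, 49, 52, 64, 66, 70, 75}
insert 73 → {43, 44, 49, 52, 64, 66, 70, 73, 75}
run next job → 43; now {44, 49, 52, 64, 66, 70, 73, 75}

44 → 49 → 52 → 64 → 66 → 70 → 73 → 75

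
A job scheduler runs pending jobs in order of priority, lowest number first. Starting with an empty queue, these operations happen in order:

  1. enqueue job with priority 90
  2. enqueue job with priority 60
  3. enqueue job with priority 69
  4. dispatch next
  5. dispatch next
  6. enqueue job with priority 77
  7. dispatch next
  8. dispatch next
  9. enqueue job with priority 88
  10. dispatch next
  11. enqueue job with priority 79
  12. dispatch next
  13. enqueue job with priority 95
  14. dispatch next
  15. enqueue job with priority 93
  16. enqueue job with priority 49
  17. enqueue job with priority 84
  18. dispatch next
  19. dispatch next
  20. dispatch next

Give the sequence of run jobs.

60 → 69 → 77 → 90 → 88 → 79 → 95 → 49 → 84 → 93

insert 90 → {90}
insert 60 → {60, 90}
insert 69 → {60, 69, 90}
dispatch next → 60; now {69, 90}
dispatch next → 69; now {90}
insert 77 → {77, 90}
dispatch next → 77; now {90}
dispatch next → 90; now {}
insert 88 → {88}
dispatch next → 88; now {}
insert 79 → {79}
dispatch next → 79; now {}
insert 95 → {95}
dispatch next → 95; now {}
insert 93 → {93}
insert 49 → {49, 93}
insert 84 → {49, 84, 93}
dispatch next → 49; now {84, 93}
dispatch next → 84; now {93}
dispatch next → 93; now {}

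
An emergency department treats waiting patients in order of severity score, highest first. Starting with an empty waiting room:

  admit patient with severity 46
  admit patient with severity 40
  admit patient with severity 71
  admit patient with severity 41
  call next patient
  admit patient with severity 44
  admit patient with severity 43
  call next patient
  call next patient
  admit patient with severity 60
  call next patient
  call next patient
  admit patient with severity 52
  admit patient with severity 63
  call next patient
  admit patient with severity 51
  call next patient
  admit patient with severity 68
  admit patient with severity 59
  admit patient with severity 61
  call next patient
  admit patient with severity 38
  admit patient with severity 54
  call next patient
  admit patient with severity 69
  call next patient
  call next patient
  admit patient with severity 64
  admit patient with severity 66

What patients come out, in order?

71, 46, 44, 60, 43, 63, 52, 68, 61, 69, 59

insert 46 → {46}
insert 40 → {46, 40}
insert 71 → {71, 46, 40}
insert 41 → {71, 46, 41, 40}
call next patient → 71; now {46, 41, 40}
insert 44 → {46, 44, 41, 40}
insert 43 → {46, 44, 43, 41, 40}
call next patient → 46; now {44, 43, 41, 40}
call next patient → 44; now {43, 41, 40}
insert 60 → {60, 43, 41, 40}
call next patient → 60; now {43, 41, 40}
call next patient → 43; now {41, 40}
insert 52 → {52, 41, 40}
insert 63 → {63, 52, 41, 40}
call next patient → 63; now {52, 41, 40}
insert 51 → {52, 51, 41, 40}
call next patient → 52; now {51, 41, 40}
insert 68 → {68, 51, 41, 40}
insert 59 → {68, 59, 51, 41, 40}
insert 61 → {68, 61, 59, 51, 41, 40}
call next patient → 68; now {61, 59, 51, 41, 40}
insert 38 → {61, 59, 51, 41, 40, 38}
insert 54 → {61, 59, 54, 51, 41, 40, 38}
call next patient → 61; now {59, 54, 51, 41, 40, 38}
insert 69 → {69, 59, 54, 51, 41, 40, 38}
call next patient → 69; now {59, 54, 51, 41, 40, 38}
call next patient → 59; now {54, 51, 41, 40, 38}
insert 64 → {64, 54, 51, 41, 40, 38}
insert 66 → {66, 64, 54, 51, 41, 40, 38}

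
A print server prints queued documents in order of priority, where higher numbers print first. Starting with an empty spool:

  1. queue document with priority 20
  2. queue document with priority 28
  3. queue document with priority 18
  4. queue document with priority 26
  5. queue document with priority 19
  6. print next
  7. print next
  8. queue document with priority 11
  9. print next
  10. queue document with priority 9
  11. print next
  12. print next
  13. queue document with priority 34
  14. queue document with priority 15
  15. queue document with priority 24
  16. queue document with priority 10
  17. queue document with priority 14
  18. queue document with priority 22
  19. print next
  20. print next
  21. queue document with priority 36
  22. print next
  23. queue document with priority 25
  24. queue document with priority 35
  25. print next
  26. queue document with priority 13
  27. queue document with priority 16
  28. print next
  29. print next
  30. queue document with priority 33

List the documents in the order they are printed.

[28, 26, 20, 19, 18, 34, 24, 36, 35, 25, 22]

insert 20 → {20}
insert 28 → {28, 20}
insert 18 → {28, 20, 18}
insert 26 → {28, 26, 20, 18}
insert 19 → {28, 26, 20, 19, 18}
print next → 28; now {26, 20, 19, 18}
print next → 26; now {20, 19, 18}
insert 11 → {20, 19, 18, 11}
print next → 20; now {19, 18, 11}
insert 9 → {19, 18, 11, 9}
print next → 19; now {18, 11, 9}
print next → 18; now {11, 9}
insert 34 → {34, 11, 9}
insert 15 → {34, 15, 11, 9}
insert 24 → {34, 24, 15, 11, 9}
insert 10 → {34, 24, 15, 11, 10, 9}
insert 14 → {34, 24, 15, 14, 11, 10, 9}
insert 22 → {34, 24, 22, 15, 14, 11, 10, 9}
print next → 34; now {24, 22, 15, 14, 11, 10, 9}
print next → 24; now {22, 15, 14, 11, 10, 9}
insert 36 → {36, 22, 15, 14, 11, 10, 9}
print next → 36; now {22, 15, 14, 11, 10, 9}
insert 25 → {25, 22, 15, 14, 11, 10, 9}
insert 35 → {35, 25, 22, 15, 14, 11, 10, 9}
print next → 35; now {25, 22, 15, 14, 11, 10, 9}
insert 13 → {25, 22, 15, 14, 13, 11, 10, 9}
insert 16 → {25, 22, 16, 15, 14, 13, 11, 10, 9}
print next → 25; now {22, 16, 15, 14, 13, 11, 10, 9}
print next → 22; now {16, 15, 14, 13, 11, 10, 9}
insert 33 → {33, 16, 15, 14, 13, 11, 10, 9}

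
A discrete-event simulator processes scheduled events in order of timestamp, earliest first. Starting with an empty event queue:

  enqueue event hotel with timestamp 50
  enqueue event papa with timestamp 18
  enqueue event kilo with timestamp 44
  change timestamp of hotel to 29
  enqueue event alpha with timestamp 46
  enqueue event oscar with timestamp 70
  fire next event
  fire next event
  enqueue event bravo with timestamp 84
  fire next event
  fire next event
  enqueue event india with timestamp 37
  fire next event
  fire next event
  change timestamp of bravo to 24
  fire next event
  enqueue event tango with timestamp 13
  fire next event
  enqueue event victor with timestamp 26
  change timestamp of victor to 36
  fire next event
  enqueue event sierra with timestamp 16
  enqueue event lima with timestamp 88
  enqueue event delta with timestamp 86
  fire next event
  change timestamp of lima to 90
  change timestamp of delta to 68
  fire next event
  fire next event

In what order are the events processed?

[papa, hotel, kilo, alpha, india, oscar, bravo, tango, victor, sierra, delta, lima]

add hotel (timestamp 50) → {hotel:50}
add papa (timestamp 18) → {papa:18, hotel:50}
add kilo (timestamp 44) → {papa:18, kilo:44, hotel:50}
update hotel to timestamp 29 → {papa:18, hotel:29, kilo:44}
add alpha (timestamp 46) → {papa:18, hotel:29, kilo:44, alpha:46}
add oscar (timestamp 70) → {papa:18, hotel:29, kilo:44, alpha:46, oscar:70}
fire next event → papa; now {hotel:29, kilo:44, alpha:46, oscar:70}
fire next event → hotel; now {kilo:44, alpha:46, oscar:70}
add bravo (timestamp 84) → {kilo:44, alpha:46, oscar:70, bravo:84}
fire next event → kilo; now {alpha:46, oscar:70, bravo:84}
fire next event → alpha; now {oscar:70, bravo:84}
add india (timestamp 37) → {india:37, oscar:70, bravo:84}
fire next event → india; now {oscar:70, bravo:84}
fire next event → oscar; now {bravo:84}
update bravo to timestamp 24 → {bravo:24}
fire next event → bravo; now {}
add tango (timestamp 13) → {tango:13}
fire next event → tango; now {}
add victor (timestamp 26) → {victor:26}
update victor to timestamp 36 → {victor:36}
fire next event → victor; now {}
add sierra (timestamp 16) → {sierra:16}
add lima (timestamp 88) → {sierra:16, lima:88}
add delta (timestamp 86) → {sierra:16, delta:86, lima:88}
fire next event → sierra; now {delta:86, lima:88}
update lima to timestamp 90 → {delta:86, lima:90}
update delta to timestamp 68 → {delta:68, lima:90}
fire next event → delta; now {lima:90}
fire next event → lima; now {}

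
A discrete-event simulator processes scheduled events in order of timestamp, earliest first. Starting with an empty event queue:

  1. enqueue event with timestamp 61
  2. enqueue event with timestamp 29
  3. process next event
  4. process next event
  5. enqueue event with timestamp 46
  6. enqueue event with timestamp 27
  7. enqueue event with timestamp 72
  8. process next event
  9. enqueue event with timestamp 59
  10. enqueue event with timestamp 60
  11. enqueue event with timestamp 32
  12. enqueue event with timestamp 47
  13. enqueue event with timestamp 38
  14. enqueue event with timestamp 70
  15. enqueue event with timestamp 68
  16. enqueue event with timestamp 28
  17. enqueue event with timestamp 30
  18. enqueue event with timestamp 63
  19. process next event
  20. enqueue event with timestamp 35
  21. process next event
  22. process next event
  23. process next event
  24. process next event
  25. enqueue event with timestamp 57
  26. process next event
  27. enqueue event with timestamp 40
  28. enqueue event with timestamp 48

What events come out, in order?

insert 61 → {61}
insert 29 → {29, 61}
process next event → 29; now {61}
process next event → 61; now {}
insert 46 → {46}
insert 27 → {27, 46}
insert 72 → {27, 46, 72}
process next event → 27; now {46, 72}
insert 59 → {46, 59, 72}
insert 60 → {46, 59, 60, 72}
insert 32 → {32, 46, 59, 60, 72}
insert 47 → {32, 46, 47, 59, 60, 72}
insert 38 → {32, 38, 46, 47, 59, 60, 72}
insert 70 → {32, 38, 46, 47, 59, 60, 70, 72}
insert 68 → {32, 38, 46, 47, 59, 60, 68, 70, 72}
insert 28 → {28, 32, 38, 46, 47, 59, 60, 68, 70, 72}
insert 30 → {28, 30, 32, 38, 46, 47, 59, 60, 68, 70, 72}
insert 63 → {28, 30, 32, 38, 46, 47, 59, 60, 63, 68, 70, 72}
process next event → 28; now {30, 32, 38, 46, 47, 59, 60, 63, 68, 70, 72}
insert 35 → {30, 32, 35, 38, 46, 47, 59, 60, 63, 68, 70, 72}
process next event → 30; now {32, 35, 38, 46, 47, 59, 60, 63, 68, 70, 72}
process next event → 32; now {35, 38, 46, 47, 59, 60, 63, 68, 70, 72}
process next event → 35; now {38, 46, 47, 59, 60, 63, 68, 70, 72}
process next event → 38; now {46, 47, 59, 60, 63, 68, 70, 72}
insert 57 → {46, 47, 57, 59, 60, 63, 68, 70, 72}
process next event → 46; now {47, 57, 59, 60, 63, 68, 70, 72}
insert 40 → {40, 47, 57, 59, 60, 63, 68, 70, 72}
insert 48 → {40, 47, 48, 57, 59, 60, 63, 68, 70, 72}

[29, 61, 27, 28, 30, 32, 35, 38, 46]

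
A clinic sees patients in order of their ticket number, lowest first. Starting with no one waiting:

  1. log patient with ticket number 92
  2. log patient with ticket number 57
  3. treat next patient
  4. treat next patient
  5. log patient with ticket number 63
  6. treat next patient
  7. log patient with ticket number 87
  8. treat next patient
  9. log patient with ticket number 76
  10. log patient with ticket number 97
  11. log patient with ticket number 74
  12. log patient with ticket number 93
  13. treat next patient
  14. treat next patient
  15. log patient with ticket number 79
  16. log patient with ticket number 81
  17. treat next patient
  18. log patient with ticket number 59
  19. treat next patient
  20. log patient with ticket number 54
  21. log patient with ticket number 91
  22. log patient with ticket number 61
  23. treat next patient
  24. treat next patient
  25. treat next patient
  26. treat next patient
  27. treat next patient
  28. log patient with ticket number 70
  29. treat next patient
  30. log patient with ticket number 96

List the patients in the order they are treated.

57, 92, 63, 87, 74, 76, 79, 59, 54, 61, 81, 91, 93, 70

insert 92 → {92}
insert 57 → {57, 92}
treat next patient → 57; now {92}
treat next patient → 92; now {}
insert 63 → {63}
treat next patient → 63; now {}
insert 87 → {87}
treat next patient → 87; now {}
insert 76 → {76}
insert 97 → {76, 97}
insert 74 → {74, 76, 97}
insert 93 → {74, 76, 93, 97}
treat next patient → 74; now {76, 93, 97}
treat next patient → 76; now {93, 97}
insert 79 → {79, 93, 97}
insert 81 → {79, 81, 93, 97}
treat next patient → 79; now {81, 93, 97}
insert 59 → {59, 81, 93, 97}
treat next patient → 59; now {81, 93, 97}
insert 54 → {54, 81, 93, 97}
insert 91 → {54, 81, 91, 93, 97}
insert 61 → {54, 61, 81, 91, 93, 97}
treat next patient → 54; now {61, 81, 91, 93, 97}
treat next patient → 61; now {81, 91, 93, 97}
treat next patient → 81; now {91, 93, 97}
treat next patient → 91; now {93, 97}
treat next patient → 93; now {97}
insert 70 → {70, 97}
treat next patient → 70; now {97}
insert 96 → {96, 97}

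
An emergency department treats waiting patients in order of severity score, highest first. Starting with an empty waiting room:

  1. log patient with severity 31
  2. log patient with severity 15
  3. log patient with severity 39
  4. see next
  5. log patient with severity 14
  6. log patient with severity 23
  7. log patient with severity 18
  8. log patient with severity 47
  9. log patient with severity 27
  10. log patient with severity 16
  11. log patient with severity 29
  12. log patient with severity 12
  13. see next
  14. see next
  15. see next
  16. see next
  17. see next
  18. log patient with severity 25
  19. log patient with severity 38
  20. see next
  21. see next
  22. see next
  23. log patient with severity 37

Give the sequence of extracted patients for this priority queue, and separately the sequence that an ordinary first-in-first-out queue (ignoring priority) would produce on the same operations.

insert 31 → {31}
insert 15 → {31, 15}
insert 39 → {39, 31, 15}
see next → 39; now {31, 15}
insert 14 → {31, 15, 14}
insert 23 → {31, 23, 15, 14}
insert 18 → {31, 23, 18, 15, 14}
insert 47 → {47, 31, 23, 18, 15, 14}
insert 27 → {47, 31, 27, 23, 18, 15, 14}
insert 16 → {47, 31, 27, 23, 18, 16, 15, 14}
insert 29 → {47, 31, 29, 27, 23, 18, 16, 15, 14}
insert 12 → {47, 31, 29, 27, 23, 18, 16, 15, 14, 12}
see next → 47; now {31, 29, 27, 23, 18, 16, 15, 14, 12}
see next → 31; now {29, 27, 23, 18, 16, 15, 14, 12}
see next → 29; now {27, 23, 18, 16, 15, 14, 12}
see next → 27; now {23, 18, 16, 15, 14, 12}
see next → 23; now {18, 16, 15, 14, 12}
insert 25 → {25, 18, 16, 15, 14, 12}
insert 38 → {38, 25, 18, 16, 15, 14, 12}
see next → 38; now {25, 18, 16, 15, 14, 12}
see next → 25; now {18, 16, 15, 14, 12}
see next → 18; now {16, 15, 14, 12}
insert 37 → {37, 16, 15, 14, 12}

priority queue: 39 → 47 → 31 → 29 → 27 → 23 → 38 → 25 → 18; FIFO queue: [31, 15, 39, 14, 23, 18, 47, 27, 16]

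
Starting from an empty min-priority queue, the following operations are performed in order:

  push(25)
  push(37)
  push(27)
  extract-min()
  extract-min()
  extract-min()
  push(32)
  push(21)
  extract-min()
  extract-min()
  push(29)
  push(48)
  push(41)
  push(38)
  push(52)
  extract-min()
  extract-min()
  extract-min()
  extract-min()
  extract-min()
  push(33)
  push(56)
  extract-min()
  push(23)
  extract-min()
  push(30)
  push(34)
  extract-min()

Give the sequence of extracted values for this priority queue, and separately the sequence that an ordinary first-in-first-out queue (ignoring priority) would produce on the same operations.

insert 25 → {25}
insert 37 → {25, 37}
insert 27 → {25, 27, 37}
extract-min → 25; now {27, 37}
extract-min → 27; now {37}
extract-min → 37; now {}
insert 32 → {32}
insert 21 → {21, 32}
extract-min → 21; now {32}
extract-min → 32; now {}
insert 29 → {29}
insert 48 → {29, 48}
insert 41 → {29, 41, 48}
insert 38 → {29, 38, 41, 48}
insert 52 → {29, 38, 41, 48, 52}
extract-min → 29; now {38, 41, 48, 52}
extract-min → 38; now {41, 48, 52}
extract-min → 41; now {48, 52}
extract-min → 48; now {52}
extract-min → 52; now {}
insert 33 → {33}
insert 56 → {33, 56}
extract-min → 33; now {56}
insert 23 → {23, 56}
extract-min → 23; now {56}
insert 30 → {30, 56}
insert 34 → {30, 34, 56}
extract-min → 30; now {34, 56}

priority queue: [25, 27, 37, 21, 32, 29, 38, 41, 48, 52, 33, 23, 30]; FIFO queue: [25, 37, 27, 32, 21, 29, 48, 41, 38, 52, 33, 56, 23]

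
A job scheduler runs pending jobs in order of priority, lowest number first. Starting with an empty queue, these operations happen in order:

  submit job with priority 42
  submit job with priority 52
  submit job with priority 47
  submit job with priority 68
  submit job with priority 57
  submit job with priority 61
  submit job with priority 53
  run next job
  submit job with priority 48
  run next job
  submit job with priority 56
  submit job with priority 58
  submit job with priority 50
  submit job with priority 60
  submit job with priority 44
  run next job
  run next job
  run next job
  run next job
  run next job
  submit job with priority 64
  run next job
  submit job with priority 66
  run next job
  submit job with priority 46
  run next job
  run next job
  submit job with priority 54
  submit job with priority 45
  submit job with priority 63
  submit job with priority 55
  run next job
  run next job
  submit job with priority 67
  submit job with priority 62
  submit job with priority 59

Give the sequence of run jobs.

42 → 47 → 44 → 48 → 50 → 52 → 53 → 56 → 57 → 46 → 58 → 45 → 54

insert 42 → {42}
insert 52 → {42, 52}
insert 47 → {42, 47, 52}
insert 68 → {42, 47, 52, 68}
insert 57 → {42, 47, 52, 57, 68}
insert 61 → {42, 47, 52, 57, 61, 68}
insert 53 → {42, 47, 52, 53, 57, 61, 68}
run next job → 42; now {47, 52, 53, 57, 61, 68}
insert 48 → {47, 48, 52, 53, 57, 61, 68}
run next job → 47; now {48, 52, 53, 57, 61, 68}
insert 56 → {48, 52, 53, 56, 57, 61, 68}
insert 58 → {48, 52, 53, 56, 57, 58, 61, 68}
insert 50 → {48, 50, 52, 53, 56, 57, 58, 61, 68}
insert 60 → {48, 50, 52, 53, 56, 57, 58, 60, 61, 68}
insert 44 → {44, 48, 50, 52, 53, 56, 57, 58, 60, 61, 68}
run next job → 44; now {48, 50, 52, 53, 56, 57, 58, 60, 61, 68}
run next job → 48; now {50, 52, 53, 56, 57, 58, 60, 61, 68}
run next job → 50; now {52, 53, 56, 57, 58, 60, 61, 68}
run next job → 52; now {53, 56, 57, 58, 60, 61, 68}
run next job → 53; now {56, 57, 58, 60, 61, 68}
insert 64 → {56, 57, 58, 60, 61, 64, 68}
run next job → 56; now {57, 58, 60, 61, 64, 68}
insert 66 → {57, 58, 60, 61, 64, 66, 68}
run next job → 57; now {58, 60, 61, 64, 66, 68}
insert 46 → {46, 58, 60, 61, 64, 66, 68}
run next job → 46; now {58, 60, 61, 64, 66, 68}
run next job → 58; now {60, 61, 64, 66, 68}
insert 54 → {54, 60, 61, 64, 66, 68}
insert 45 → {45, 54, 60, 61, 64, 66, 68}
insert 63 → {45, 54, 60, 61, 63, 64, 66, 68}
insert 55 → {45, 54, 55, 60, 61, 63, 64, 66, 68}
run next job → 45; now {54, 55, 60, 61, 63, 64, 66, 68}
run next job → 54; now {55, 60, 61, 63, 64, 66, 68}
insert 67 → {55, 60, 61, 63, 64, 66, 67, 68}
insert 62 → {55, 60, 61, 62, 63, 64, 66, 67, 68}
insert 59 → {55, 59, 60, 61, 62, 63, 64, 66, 67, 68}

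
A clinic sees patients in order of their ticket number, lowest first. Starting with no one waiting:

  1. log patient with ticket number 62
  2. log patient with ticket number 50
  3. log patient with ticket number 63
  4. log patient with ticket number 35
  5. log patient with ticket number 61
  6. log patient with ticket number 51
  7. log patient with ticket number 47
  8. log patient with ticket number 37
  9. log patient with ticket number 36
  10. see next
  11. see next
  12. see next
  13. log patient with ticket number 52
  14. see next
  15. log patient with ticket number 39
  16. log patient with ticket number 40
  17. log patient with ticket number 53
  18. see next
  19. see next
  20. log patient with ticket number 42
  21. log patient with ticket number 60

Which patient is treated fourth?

insert 62 → {62}
insert 50 → {50, 62}
insert 63 → {50, 62, 63}
insert 35 → {35, 50, 62, 63}
insert 61 → {35, 50, 61, 62, 63}
insert 51 → {35, 50, 51, 61, 62, 63}
insert 47 → {35, 47, 50, 51, 61, 62, 63}
insert 37 → {35, 37, 47, 50, 51, 61, 62, 63}
insert 36 → {35, 36, 37, 47, 50, 51, 61, 62, 63}
see next → 35; now {36, 37, 47, 50, 51, 61, 62, 63}
see next → 36; now {37, 47, 50, 51, 61, 62, 63}
see next → 37; now {47, 50, 51, 61, 62, 63}
insert 52 → {47, 50, 51, 52, 61, 62, 63}
see next → 47; now {50, 51, 52, 61, 62, 63}
insert 39 → {39, 50, 51, 52, 61, 62, 63}
insert 40 → {39, 40, 50, 51, 52, 61, 62, 63}
insert 53 → {39, 40, 50, 51, 52, 53, 61, 62, 63}
see next → 39; now {40, 50, 51, 52, 53, 61, 62, 63}
see next → 40; now {50, 51, 52, 53, 61, 62, 63}
insert 42 → {42, 50, 51, 52, 53, 61, 62, 63}
insert 60 → {42, 50, 51, 52, 53, 60, 61, 62, 63}

47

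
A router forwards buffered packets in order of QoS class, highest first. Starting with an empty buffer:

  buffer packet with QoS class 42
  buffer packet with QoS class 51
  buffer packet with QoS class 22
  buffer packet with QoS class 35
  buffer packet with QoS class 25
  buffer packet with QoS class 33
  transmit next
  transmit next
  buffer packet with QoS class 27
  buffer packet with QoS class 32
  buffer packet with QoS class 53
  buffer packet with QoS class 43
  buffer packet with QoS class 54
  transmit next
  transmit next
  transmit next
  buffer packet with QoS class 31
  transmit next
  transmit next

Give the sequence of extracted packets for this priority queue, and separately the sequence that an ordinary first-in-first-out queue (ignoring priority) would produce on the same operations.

priority queue: 51, 42, 54, 53, 43, 35, 33; FIFO queue: 42 → 51 → 22 → 35 → 25 → 33 → 27

insert 42 → {42}
insert 51 → {51, 42}
insert 22 → {51, 42, 22}
insert 35 → {51, 42, 35, 22}
insert 25 → {51, 42, 35, 25, 22}
insert 33 → {51, 42, 35, 33, 25, 22}
transmit next → 51; now {42, 35, 33, 25, 22}
transmit next → 42; now {35, 33, 25, 22}
insert 27 → {35, 33, 27, 25, 22}
insert 32 → {35, 33, 32, 27, 25, 22}
insert 53 → {53, 35, 33, 32, 27, 25, 22}
insert 43 → {53, 43, 35, 33, 32, 27, 25, 22}
insert 54 → {54, 53, 43, 35, 33, 32, 27, 25, 22}
transmit next → 54; now {53, 43, 35, 33, 32, 27, 25, 22}
transmit next → 53; now {43, 35, 33, 32, 27, 25, 22}
transmit next → 43; now {35, 33, 32, 27, 25, 22}
insert 31 → {35, 33, 32, 31, 27, 25, 22}
transmit next → 35; now {33, 32, 31, 27, 25, 22}
transmit next → 33; now {32, 31, 27, 25, 22}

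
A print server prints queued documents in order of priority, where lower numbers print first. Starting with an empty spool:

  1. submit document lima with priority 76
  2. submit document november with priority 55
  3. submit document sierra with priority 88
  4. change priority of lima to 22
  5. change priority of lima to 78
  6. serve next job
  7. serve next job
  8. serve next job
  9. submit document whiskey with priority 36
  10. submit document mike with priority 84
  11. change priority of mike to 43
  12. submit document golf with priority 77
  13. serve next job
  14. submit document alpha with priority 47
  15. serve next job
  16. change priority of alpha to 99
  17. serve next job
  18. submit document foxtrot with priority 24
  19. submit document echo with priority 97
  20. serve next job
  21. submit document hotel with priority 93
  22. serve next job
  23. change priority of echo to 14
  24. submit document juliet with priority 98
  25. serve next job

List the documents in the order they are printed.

add lima (priority 76) → {lima:76}
add november (priority 55) → {november:55, lima:76}
add sierra (priority 88) → {november:55, lima:76, sierra:88}
update lima to priority 22 → {lima:22, november:55, sierra:88}
update lima to priority 78 → {november:55, lima:78, sierra:88}
serve next job → november; now {lima:78, sierra:88}
serve next job → lima; now {sierra:88}
serve next job → sierra; now {}
add whiskey (priority 36) → {whiskey:36}
add mike (priority 84) → {whiskey:36, mike:84}
update mike to priority 43 → {whiskey:36, mike:43}
add golf (priority 77) → {whiskey:36, mike:43, golf:77}
serve next job → whiskey; now {mike:43, golf:77}
add alpha (priority 47) → {mike:43, alpha:47, golf:77}
serve next job → mike; now {alpha:47, golf:77}
update alpha to priority 99 → {golf:77, alpha:99}
serve next job → golf; now {alpha:99}
add foxtrot (priority 24) → {foxtrot:24, alpha:99}
add echo (priority 97) → {foxtrot:24, echo:97, alpha:99}
serve next job → foxtrot; now {echo:97, alpha:99}
add hotel (priority 93) → {hotel:93, echo:97, alpha:99}
serve next job → hotel; now {echo:97, alpha:99}
update echo to priority 14 → {echo:14, alpha:99}
add juliet (priority 98) → {echo:14, juliet:98, alpha:99}
serve next job → echo; now {juliet:98, alpha:99}

november, lima, sierra, whiskey, mike, golf, foxtrot, hotel, echo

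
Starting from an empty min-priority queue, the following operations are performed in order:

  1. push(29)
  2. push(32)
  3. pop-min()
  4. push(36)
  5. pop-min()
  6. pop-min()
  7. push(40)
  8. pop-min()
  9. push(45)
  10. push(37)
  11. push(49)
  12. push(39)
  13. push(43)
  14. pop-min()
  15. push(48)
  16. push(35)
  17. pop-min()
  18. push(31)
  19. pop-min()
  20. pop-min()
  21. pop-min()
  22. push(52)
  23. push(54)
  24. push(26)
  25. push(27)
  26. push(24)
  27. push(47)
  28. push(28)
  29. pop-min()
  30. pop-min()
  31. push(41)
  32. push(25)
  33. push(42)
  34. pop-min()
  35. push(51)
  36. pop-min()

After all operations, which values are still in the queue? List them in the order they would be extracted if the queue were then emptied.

28, 41, 42, 45, 47, 48, 49, 51, 52, 54

insert 29 → {29}
insert 32 → {29, 32}
pop-min → 29; now {32}
insert 36 → {32, 36}
pop-min → 32; now {36}
pop-min → 36; now {}
insert 40 → {40}
pop-min → 40; now {}
insert 45 → {45}
insert 37 → {37, 45}
insert 49 → {37, 45, 49}
insert 39 → {37, 39, 45, 49}
insert 43 → {37, 39, 43, 45, 49}
pop-min → 37; now {39, 43, 45, 49}
insert 48 → {39, 43, 45, 48, 49}
insert 35 → {35, 39, 43, 45, 48, 49}
pop-min → 35; now {39, 43, 45, 48, 49}
insert 31 → {31, 39, 43, 45, 48, 49}
pop-min → 31; now {39, 43, 45, 48, 49}
pop-min → 39; now {43, 45, 48, 49}
pop-min → 43; now {45, 48, 49}
insert 52 → {45, 48, 49, 52}
insert 54 → {45, 48, 49, 52, 54}
insert 26 → {26, 45, 48, 49, 52, 54}
insert 27 → {26, 27, 45, 48, 49, 52, 54}
insert 24 → {24, 26, 27, 45, 48, 49, 52, 54}
insert 47 → {24, 26, 27, 45, 47, 48, 49, 52, 54}
insert 28 → {24, 26, 27, 28, 45, 47, 48, 49, 52, 54}
pop-min → 24; now {26, 27, 28, 45, 47, 48, 49, 52, 54}
pop-min → 26; now {27, 28, 45, 47, 48, 49, 52, 54}
insert 41 → {27, 28, 41, 45, 47, 48, 49, 52, 54}
insert 25 → {25, 27, 28, 41, 45, 47, 48, 49, 52, 54}
insert 42 → {25, 27, 28, 41, 42, 45, 47, 48, 49, 52, 54}
pop-min → 25; now {27, 28, 41, 42, 45, 47, 48, 49, 52, 54}
insert 51 → {27, 28, 41, 42, 45, 47, 48, 49, 51, 52, 54}
pop-min → 27; now {28, 41, 42, 45, 47, 48, 49, 51, 52, 54}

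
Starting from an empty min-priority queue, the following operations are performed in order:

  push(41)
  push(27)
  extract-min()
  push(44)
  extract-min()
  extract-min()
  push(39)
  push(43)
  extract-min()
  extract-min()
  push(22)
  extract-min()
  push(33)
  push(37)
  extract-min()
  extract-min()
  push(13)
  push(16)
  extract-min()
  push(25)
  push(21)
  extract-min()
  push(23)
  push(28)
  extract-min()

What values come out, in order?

insert 41 → {41}
insert 27 → {27, 41}
extract-min → 27; now {41}
insert 44 → {41, 44}
extract-min → 41; now {44}
extract-min → 44; now {}
insert 39 → {39}
insert 43 → {39, 43}
extract-min → 39; now {43}
extract-min → 43; now {}
insert 22 → {22}
extract-min → 22; now {}
insert 33 → {33}
insert 37 → {33, 37}
extract-min → 33; now {37}
extract-min → 37; now {}
insert 13 → {13}
insert 16 → {13, 16}
extract-min → 13; now {16}
insert 25 → {16, 25}
insert 21 → {16, 21, 25}
extract-min → 16; now {21, 25}
insert 23 → {21, 23, 25}
insert 28 → {21, 23, 25, 28}
extract-min → 21; now {23, 25, 28}

27 → 41 → 44 → 39 → 43 → 22 → 33 → 37 → 13 → 16 → 21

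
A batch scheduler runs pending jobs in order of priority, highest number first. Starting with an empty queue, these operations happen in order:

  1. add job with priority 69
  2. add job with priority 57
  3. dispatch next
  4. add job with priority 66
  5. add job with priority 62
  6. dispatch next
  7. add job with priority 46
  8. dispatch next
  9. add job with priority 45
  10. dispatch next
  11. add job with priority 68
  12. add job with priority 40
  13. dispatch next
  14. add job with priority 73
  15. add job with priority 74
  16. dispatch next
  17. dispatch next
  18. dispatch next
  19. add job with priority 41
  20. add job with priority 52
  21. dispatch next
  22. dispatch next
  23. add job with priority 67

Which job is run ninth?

insert 69 → {69}
insert 57 → {69, 57}
dispatch next → 69; now {57}
insert 66 → {66, 57}
insert 62 → {66, 62, 57}
dispatch next → 66; now {62, 57}
insert 46 → {62, 57, 46}
dispatch next → 62; now {57, 46}
insert 45 → {57, 46, 45}
dispatch next → 57; now {46, 45}
insert 68 → {68, 46, 45}
insert 40 → {68, 46, 45, 40}
dispatch next → 68; now {46, 45, 40}
insert 73 → {73, 46, 45, 40}
insert 74 → {74, 73, 46, 45, 40}
dispatch next → 74; now {73, 46, 45, 40}
dispatch next → 73; now {46, 45, 40}
dispatch next → 46; now {45, 40}
insert 41 → {45, 41, 40}
insert 52 → {52, 45, 41, 40}
dispatch next → 52; now {45, 41, 40}
dispatch next → 45; now {41, 40}
insert 67 → {67, 41, 40}

52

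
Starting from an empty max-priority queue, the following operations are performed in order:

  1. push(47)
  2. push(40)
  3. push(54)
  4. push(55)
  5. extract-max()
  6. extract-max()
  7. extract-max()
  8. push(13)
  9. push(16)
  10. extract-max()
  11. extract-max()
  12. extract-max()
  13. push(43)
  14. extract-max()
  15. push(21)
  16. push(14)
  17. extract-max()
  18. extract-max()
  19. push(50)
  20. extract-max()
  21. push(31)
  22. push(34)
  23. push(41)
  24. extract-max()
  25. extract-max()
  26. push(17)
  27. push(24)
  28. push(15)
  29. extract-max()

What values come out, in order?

55, 54, 47, 40, 16, 13, 43, 21, 14, 50, 41, 34, 31

insert 47 → {47}
insert 40 → {47, 40}
insert 54 → {54, 47, 40}
insert 55 → {55, 54, 47, 40}
extract-max → 55; now {54, 47, 40}
extract-max → 54; now {47, 40}
extract-max → 47; now {40}
insert 13 → {40, 13}
insert 16 → {40, 16, 13}
extract-max → 40; now {16, 13}
extract-max → 16; now {13}
extract-max → 13; now {}
insert 43 → {43}
extract-max → 43; now {}
insert 21 → {21}
insert 14 → {21, 14}
extract-max → 21; now {14}
extract-max → 14; now {}
insert 50 → {50}
extract-max → 50; now {}
insert 31 → {31}
insert 34 → {34, 31}
insert 41 → {41, 34, 31}
extract-max → 41; now {34, 31}
extract-max → 34; now {31}
insert 17 → {31, 17}
insert 24 → {31, 24, 17}
insert 15 → {31, 24, 17, 15}
extract-max → 31; now {24, 17, 15}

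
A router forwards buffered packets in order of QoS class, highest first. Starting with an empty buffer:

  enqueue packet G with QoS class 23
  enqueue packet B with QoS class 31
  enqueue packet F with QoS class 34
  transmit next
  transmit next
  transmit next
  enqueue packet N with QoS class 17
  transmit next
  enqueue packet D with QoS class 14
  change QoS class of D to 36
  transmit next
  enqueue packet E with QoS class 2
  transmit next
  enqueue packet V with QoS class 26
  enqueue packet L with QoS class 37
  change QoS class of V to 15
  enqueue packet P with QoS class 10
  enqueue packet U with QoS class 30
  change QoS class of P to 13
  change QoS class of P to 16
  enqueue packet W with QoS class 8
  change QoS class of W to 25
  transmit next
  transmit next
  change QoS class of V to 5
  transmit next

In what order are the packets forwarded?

F, B, G, N, D, E, L, U, W

add G (QoS class 23) → {G:23}
add B (QoS class 31) → {B:31, G:23}
add F (QoS class 34) → {F:34, B:31, G:23}
transmit next → F; now {B:31, G:23}
transmit next → B; now {G:23}
transmit next → G; now {}
add N (QoS class 17) → {N:17}
transmit next → N; now {}
add D (QoS class 14) → {D:14}
update D to QoS class 36 → {D:36}
transmit next → D; now {}
add E (QoS class 2) → {E:2}
transmit next → E; now {}
add V (QoS class 26) → {V:26}
add L (QoS class 37) → {L:37, V:26}
update V to QoS class 15 → {L:37, V:15}
add P (QoS class 10) → {L:37, V:15, P:10}
add U (QoS class 30) → {L:37, U:30, V:15, P:10}
update P to QoS class 13 → {L:37, U:30, V:15, P:13}
update P to QoS class 16 → {L:37, U:30, P:16, V:15}
add W (QoS class 8) → {L:37, U:30, P:16, V:15, W:8}
update W to QoS class 25 → {L:37, U:30, W:25, P:16, V:15}
transmit next → L; now {U:30, W:25, P:16, V:15}
transmit next → U; now {W:25, P:16, V:15}
update V to QoS class 5 → {W:25, P:16, V:5}
transmit next → W; now {P:16, V:5}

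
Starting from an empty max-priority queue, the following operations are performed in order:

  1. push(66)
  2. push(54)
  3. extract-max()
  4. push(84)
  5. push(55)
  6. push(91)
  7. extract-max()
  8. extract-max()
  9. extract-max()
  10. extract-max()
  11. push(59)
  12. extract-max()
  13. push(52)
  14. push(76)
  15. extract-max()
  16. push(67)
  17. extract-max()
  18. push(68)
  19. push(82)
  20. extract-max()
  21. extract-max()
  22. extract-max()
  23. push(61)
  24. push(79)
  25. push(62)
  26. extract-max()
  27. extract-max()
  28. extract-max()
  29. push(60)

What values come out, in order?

[66, 91, 84, 55, 54, 59, 76, 67, 82, 68, 52, 79, 62, 61]

insert 66 → {66}
insert 54 → {66, 54}
extract-max → 66; now {54}
insert 84 → {84, 54}
insert 55 → {84, 55, 54}
insert 91 → {91, 84, 55, 54}
extract-max → 91; now {84, 55, 54}
extract-max → 84; now {55, 54}
extract-max → 55; now {54}
extract-max → 54; now {}
insert 59 → {59}
extract-max → 59; now {}
insert 52 → {52}
insert 76 → {76, 52}
extract-max → 76; now {52}
insert 67 → {67, 52}
extract-max → 67; now {52}
insert 68 → {68, 52}
insert 82 → {82, 68, 52}
extract-max → 82; now {68, 52}
extract-max → 68; now {52}
extract-max → 52; now {}
insert 61 → {61}
insert 79 → {79, 61}
insert 62 → {79, 62, 61}
extract-max → 79; now {62, 61}
extract-max → 62; now {61}
extract-max → 61; now {}
insert 60 → {60}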